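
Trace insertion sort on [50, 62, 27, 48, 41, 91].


Initial: [50, 62, 27, 48, 41, 91]
Insert 62: [50, 62, 27, 48, 41, 91]
Insert 27: [27, 50, 62, 48, 41, 91]
Insert 48: [27, 48, 50, 62, 41, 91]
Insert 41: [27, 41, 48, 50, 62, 91]
Insert 91: [27, 41, 48, 50, 62, 91]

Sorted: [27, 41, 48, 50, 62, 91]


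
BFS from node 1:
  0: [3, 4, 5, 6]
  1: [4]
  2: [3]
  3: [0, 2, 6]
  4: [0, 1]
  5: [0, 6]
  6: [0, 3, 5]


Visit 1, enqueue [4]
Visit 4, enqueue [0]
Visit 0, enqueue [3, 5, 6]
Visit 3, enqueue [2]
Visit 5, enqueue []
Visit 6, enqueue []
Visit 2, enqueue []

BFS order: [1, 4, 0, 3, 5, 6, 2]


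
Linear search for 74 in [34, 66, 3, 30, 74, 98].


i=0: 34!=74
i=1: 66!=74
i=2: 3!=74
i=3: 30!=74
i=4: 74==74 found!

Found at 4, 5 comps


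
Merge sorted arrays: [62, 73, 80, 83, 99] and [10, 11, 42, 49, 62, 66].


Take 10 from B
Take 11 from B
Take 42 from B
Take 49 from B
Take 62 from A
Take 62 from B
Take 66 from B

Merged: [10, 11, 42, 49, 62, 62, 66, 73, 80, 83, 99]


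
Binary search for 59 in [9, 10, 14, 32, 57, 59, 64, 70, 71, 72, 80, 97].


Step 1: lo=0, hi=11, mid=5, val=59

Found at index 5


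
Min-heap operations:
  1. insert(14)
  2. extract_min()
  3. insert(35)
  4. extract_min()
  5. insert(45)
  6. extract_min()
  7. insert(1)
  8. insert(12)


insert(14) -> [14]
extract_min()->14, []
insert(35) -> [35]
extract_min()->35, []
insert(45) -> [45]
extract_min()->45, []
insert(1) -> [1]
insert(12) -> [1, 12]

Final heap: [1, 12]


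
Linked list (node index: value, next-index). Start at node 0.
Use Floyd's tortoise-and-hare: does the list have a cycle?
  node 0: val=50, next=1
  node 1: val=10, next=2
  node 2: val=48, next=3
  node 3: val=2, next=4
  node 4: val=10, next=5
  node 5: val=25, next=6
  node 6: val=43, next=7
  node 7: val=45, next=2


Floyd's tortoise (slow, +1) and hare (fast, +2):
  init: slow=0, fast=0
  step 1: slow=1, fast=2
  step 2: slow=2, fast=4
  step 3: slow=3, fast=6
  step 4: slow=4, fast=2
  step 5: slow=5, fast=4
  step 6: slow=6, fast=6
  slow == fast at node 6: cycle detected

Cycle: yes


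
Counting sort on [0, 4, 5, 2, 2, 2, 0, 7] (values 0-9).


Input: [0, 4, 5, 2, 2, 2, 0, 7]
Counts: [2, 0, 3, 0, 1, 1, 0, 1, 0, 0]

Sorted: [0, 0, 2, 2, 2, 4, 5, 7]


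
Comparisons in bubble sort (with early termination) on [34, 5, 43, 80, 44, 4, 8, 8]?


Algorithm: bubble sort (with early termination)
Input: [34, 5, 43, 80, 44, 4, 8, 8]
Sorted: [4, 5, 8, 8, 34, 43, 44, 80]

27


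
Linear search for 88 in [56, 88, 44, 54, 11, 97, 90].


i=0: 56!=88
i=1: 88==88 found!

Found at 1, 2 comps


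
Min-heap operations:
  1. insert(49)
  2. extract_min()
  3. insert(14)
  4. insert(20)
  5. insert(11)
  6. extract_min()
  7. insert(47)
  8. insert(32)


insert(49) -> [49]
extract_min()->49, []
insert(14) -> [14]
insert(20) -> [14, 20]
insert(11) -> [11, 20, 14]
extract_min()->11, [14, 20]
insert(47) -> [14, 20, 47]
insert(32) -> [14, 20, 47, 32]

Final heap: [14, 20, 47, 32]


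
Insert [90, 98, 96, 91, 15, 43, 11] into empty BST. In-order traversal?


Insert 90: root
Insert 98: R from 90
Insert 96: R from 90 -> L from 98
Insert 91: R from 90 -> L from 98 -> L from 96
Insert 15: L from 90
Insert 43: L from 90 -> R from 15
Insert 11: L from 90 -> L from 15

In-order: [11, 15, 43, 90, 91, 96, 98]


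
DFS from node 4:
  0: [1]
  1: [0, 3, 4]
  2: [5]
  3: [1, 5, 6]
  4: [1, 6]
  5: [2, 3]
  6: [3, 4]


Visit 4, push [6, 1]
Visit 1, push [3, 0]
Visit 0, push []
Visit 3, push [6, 5]
Visit 5, push [2]
Visit 2, push []
Visit 6, push []

DFS order: [4, 1, 0, 3, 5, 2, 6]


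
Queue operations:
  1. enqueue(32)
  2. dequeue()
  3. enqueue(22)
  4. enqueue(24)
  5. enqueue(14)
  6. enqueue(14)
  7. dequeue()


enqueue(32) -> [32]
dequeue()->32, []
enqueue(22) -> [22]
enqueue(24) -> [22, 24]
enqueue(14) -> [22, 24, 14]
enqueue(14) -> [22, 24, 14, 14]
dequeue()->22, [24, 14, 14]

Final queue: [24, 14, 14]


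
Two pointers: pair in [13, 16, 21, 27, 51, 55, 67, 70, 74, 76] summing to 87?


lo=0(13)+hi=9(76)=89
lo=0(13)+hi=8(74)=87

Yes: 13+74=87


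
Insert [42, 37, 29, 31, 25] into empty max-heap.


Insert 42: [42]
Insert 37: [42, 37]
Insert 29: [42, 37, 29]
Insert 31: [42, 37, 29, 31]
Insert 25: [42, 37, 29, 31, 25]

Final heap: [42, 37, 29, 31, 25]


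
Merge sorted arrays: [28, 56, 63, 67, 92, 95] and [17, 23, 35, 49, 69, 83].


Take 17 from B
Take 23 from B
Take 28 from A
Take 35 from B
Take 49 from B
Take 56 from A
Take 63 from A
Take 67 from A
Take 69 from B
Take 83 from B

Merged: [17, 23, 28, 35, 49, 56, 63, 67, 69, 83, 92, 95]


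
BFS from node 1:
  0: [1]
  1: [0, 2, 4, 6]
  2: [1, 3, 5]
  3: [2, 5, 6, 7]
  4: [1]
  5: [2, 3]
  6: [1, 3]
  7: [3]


Visit 1, enqueue [0, 2, 4, 6]
Visit 0, enqueue []
Visit 2, enqueue [3, 5]
Visit 4, enqueue []
Visit 6, enqueue []
Visit 3, enqueue [7]
Visit 5, enqueue []
Visit 7, enqueue []

BFS order: [1, 0, 2, 4, 6, 3, 5, 7]


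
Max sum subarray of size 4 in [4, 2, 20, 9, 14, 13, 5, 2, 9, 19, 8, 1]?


[0:4]: 35
[1:5]: 45
[2:6]: 56
[3:7]: 41
[4:8]: 34
[5:9]: 29
[6:10]: 35
[7:11]: 38
[8:12]: 37

Max: 56 at [2:6]


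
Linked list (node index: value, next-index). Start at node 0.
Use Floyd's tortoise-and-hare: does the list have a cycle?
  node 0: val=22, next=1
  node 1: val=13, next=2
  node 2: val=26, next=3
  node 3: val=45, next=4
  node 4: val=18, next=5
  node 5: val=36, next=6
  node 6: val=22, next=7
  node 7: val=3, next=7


Floyd's tortoise (slow, +1) and hare (fast, +2):
  init: slow=0, fast=0
  step 1: slow=1, fast=2
  step 2: slow=2, fast=4
  step 3: slow=3, fast=6
  step 4: slow=4, fast=7
  step 5: slow=5, fast=7
  step 6: slow=6, fast=7
  step 7: slow=7, fast=7
  slow == fast at node 7: cycle detected

Cycle: yes


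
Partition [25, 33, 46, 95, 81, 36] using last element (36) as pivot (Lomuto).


Pivot: 36
  25 <= 36: advance i (no swap)
  33 <= 36: advance i (no swap)
Place pivot at 2: [25, 33, 36, 95, 81, 46]

Partitioned: [25, 33, 36, 95, 81, 46]


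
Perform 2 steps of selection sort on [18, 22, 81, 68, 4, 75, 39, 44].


Initial: [18, 22, 81, 68, 4, 75, 39, 44]
Step 1: min=4 at 4
  Swap: [4, 22, 81, 68, 18, 75, 39, 44]
Step 2: min=18 at 4
  Swap: [4, 18, 81, 68, 22, 75, 39, 44]

After 2 steps: [4, 18, 81, 68, 22, 75, 39, 44]


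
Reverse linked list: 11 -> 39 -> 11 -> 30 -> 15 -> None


Step 1: curr=11, set curr.next=prev(None) | reversed so far: 11
Step 2: curr=39, set curr.next=prev(11) | reversed so far: 39 -> 11
Step 3: curr=11, set curr.next=prev(39) | reversed so far: 11 -> 39 -> 11
Step 4: curr=30, set curr.next=prev(11) | reversed so far: 30 -> 11 -> 39 -> 11
Step 5: curr=15, set curr.next=prev(30) | reversed so far: 15 -> 30 -> 11 -> 39 -> 11

15 -> 30 -> 11 -> 39 -> 11 -> None


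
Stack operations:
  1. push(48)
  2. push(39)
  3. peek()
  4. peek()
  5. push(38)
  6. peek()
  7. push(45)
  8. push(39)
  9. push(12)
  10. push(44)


push(48) -> [48]
push(39) -> [48, 39]
peek()->39
peek()->39
push(38) -> [48, 39, 38]
peek()->38
push(45) -> [48, 39, 38, 45]
push(39) -> [48, 39, 38, 45, 39]
push(12) -> [48, 39, 38, 45, 39, 12]
push(44) -> [48, 39, 38, 45, 39, 12, 44]

Final stack: [48, 39, 38, 45, 39, 12, 44]


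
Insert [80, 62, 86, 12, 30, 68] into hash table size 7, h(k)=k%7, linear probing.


Insert 80: h=3 -> slot 3
Insert 62: h=6 -> slot 6
Insert 86: h=2 -> slot 2
Insert 12: h=5 -> slot 5
Insert 30: h=2, 2 probes -> slot 4
Insert 68: h=5, 2 probes -> slot 0

Table: [68, None, 86, 80, 30, 12, 62]


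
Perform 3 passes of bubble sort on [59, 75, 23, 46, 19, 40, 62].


Initial: [59, 75, 23, 46, 19, 40, 62]
Pass 1: [59, 23, 46, 19, 40, 62, 75] (5 swaps)
Pass 2: [23, 46, 19, 40, 59, 62, 75] (4 swaps)
Pass 3: [23, 19, 40, 46, 59, 62, 75] (2 swaps)

After 3 passes: [23, 19, 40, 46, 59, 62, 75]


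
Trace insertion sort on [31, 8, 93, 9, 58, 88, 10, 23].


Initial: [31, 8, 93, 9, 58, 88, 10, 23]
Insert 8: [8, 31, 93, 9, 58, 88, 10, 23]
Insert 93: [8, 31, 93, 9, 58, 88, 10, 23]
Insert 9: [8, 9, 31, 93, 58, 88, 10, 23]
Insert 58: [8, 9, 31, 58, 93, 88, 10, 23]
Insert 88: [8, 9, 31, 58, 88, 93, 10, 23]
Insert 10: [8, 9, 10, 31, 58, 88, 93, 23]
Insert 23: [8, 9, 10, 23, 31, 58, 88, 93]

Sorted: [8, 9, 10, 23, 31, 58, 88, 93]


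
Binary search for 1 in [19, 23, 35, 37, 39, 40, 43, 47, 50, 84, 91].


Step 1: lo=0, hi=10, mid=5, val=40
Step 2: lo=0, hi=4, mid=2, val=35
Step 3: lo=0, hi=1, mid=0, val=19

Not found


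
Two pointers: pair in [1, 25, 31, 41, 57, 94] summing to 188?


lo=0(1)+hi=5(94)=95
lo=1(25)+hi=5(94)=119
lo=2(31)+hi=5(94)=125
lo=3(41)+hi=5(94)=135
lo=4(57)+hi=5(94)=151

No pair found


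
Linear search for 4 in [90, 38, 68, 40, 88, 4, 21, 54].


i=0: 90!=4
i=1: 38!=4
i=2: 68!=4
i=3: 40!=4
i=4: 88!=4
i=5: 4==4 found!

Found at 5, 6 comps


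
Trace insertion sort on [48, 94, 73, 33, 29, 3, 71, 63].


Initial: [48, 94, 73, 33, 29, 3, 71, 63]
Insert 94: [48, 94, 73, 33, 29, 3, 71, 63]
Insert 73: [48, 73, 94, 33, 29, 3, 71, 63]
Insert 33: [33, 48, 73, 94, 29, 3, 71, 63]
Insert 29: [29, 33, 48, 73, 94, 3, 71, 63]
Insert 3: [3, 29, 33, 48, 73, 94, 71, 63]
Insert 71: [3, 29, 33, 48, 71, 73, 94, 63]
Insert 63: [3, 29, 33, 48, 63, 71, 73, 94]

Sorted: [3, 29, 33, 48, 63, 71, 73, 94]


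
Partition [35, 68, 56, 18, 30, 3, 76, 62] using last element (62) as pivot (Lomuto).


Pivot: 62
  35 <= 62: advance i (no swap)
  56 <= 62: swap -> [35, 56, 68, 18, 30, 3, 76, 62]
  18 <= 62: swap -> [35, 56, 18, 68, 30, 3, 76, 62]
  30 <= 62: swap -> [35, 56, 18, 30, 68, 3, 76, 62]
  3 <= 62: swap -> [35, 56, 18, 30, 3, 68, 76, 62]
Place pivot at 5: [35, 56, 18, 30, 3, 62, 76, 68]

Partitioned: [35, 56, 18, 30, 3, 62, 76, 68]


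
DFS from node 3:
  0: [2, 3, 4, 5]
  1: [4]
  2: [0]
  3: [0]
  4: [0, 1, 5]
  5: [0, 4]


Visit 3, push [0]
Visit 0, push [5, 4, 2]
Visit 2, push []
Visit 4, push [5, 1]
Visit 1, push []
Visit 5, push []

DFS order: [3, 0, 2, 4, 1, 5]


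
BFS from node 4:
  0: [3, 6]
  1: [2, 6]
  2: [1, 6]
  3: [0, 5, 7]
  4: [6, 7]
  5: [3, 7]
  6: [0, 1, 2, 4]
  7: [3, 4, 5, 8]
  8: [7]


Visit 4, enqueue [6, 7]
Visit 6, enqueue [0, 1, 2]
Visit 7, enqueue [3, 5, 8]
Visit 0, enqueue []
Visit 1, enqueue []
Visit 2, enqueue []
Visit 3, enqueue []
Visit 5, enqueue []
Visit 8, enqueue []

BFS order: [4, 6, 7, 0, 1, 2, 3, 5, 8]


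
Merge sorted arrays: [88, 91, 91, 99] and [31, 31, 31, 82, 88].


Take 31 from B
Take 31 from B
Take 31 from B
Take 82 from B
Take 88 from A
Take 88 from B

Merged: [31, 31, 31, 82, 88, 88, 91, 91, 99]


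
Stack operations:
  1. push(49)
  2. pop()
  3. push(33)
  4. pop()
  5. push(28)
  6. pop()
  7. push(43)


push(49) -> [49]
pop()->49, []
push(33) -> [33]
pop()->33, []
push(28) -> [28]
pop()->28, []
push(43) -> [43]

Final stack: [43]


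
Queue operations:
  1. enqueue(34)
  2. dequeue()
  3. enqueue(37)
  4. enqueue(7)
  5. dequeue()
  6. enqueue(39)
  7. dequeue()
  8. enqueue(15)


enqueue(34) -> [34]
dequeue()->34, []
enqueue(37) -> [37]
enqueue(7) -> [37, 7]
dequeue()->37, [7]
enqueue(39) -> [7, 39]
dequeue()->7, [39]
enqueue(15) -> [39, 15]

Final queue: [39, 15]


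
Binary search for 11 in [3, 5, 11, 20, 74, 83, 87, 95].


Step 1: lo=0, hi=7, mid=3, val=20
Step 2: lo=0, hi=2, mid=1, val=5
Step 3: lo=2, hi=2, mid=2, val=11

Found at index 2


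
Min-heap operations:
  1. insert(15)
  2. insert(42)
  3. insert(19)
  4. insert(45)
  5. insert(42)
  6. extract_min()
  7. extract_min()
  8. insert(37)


insert(15) -> [15]
insert(42) -> [15, 42]
insert(19) -> [15, 42, 19]
insert(45) -> [15, 42, 19, 45]
insert(42) -> [15, 42, 19, 45, 42]
extract_min()->15, [19, 42, 42, 45]
extract_min()->19, [42, 42, 45]
insert(37) -> [37, 42, 45, 42]

Final heap: [37, 42, 45, 42]


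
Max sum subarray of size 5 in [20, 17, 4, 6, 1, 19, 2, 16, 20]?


[0:5]: 48
[1:6]: 47
[2:7]: 32
[3:8]: 44
[4:9]: 58

Max: 58 at [4:9]


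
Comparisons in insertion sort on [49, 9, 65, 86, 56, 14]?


Algorithm: insertion sort
Input: [49, 9, 65, 86, 56, 14]
Sorted: [9, 14, 49, 56, 65, 86]

11


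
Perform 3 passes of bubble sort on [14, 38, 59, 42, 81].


Initial: [14, 38, 59, 42, 81]
Pass 1: [14, 38, 42, 59, 81] (1 swaps)
Pass 2: [14, 38, 42, 59, 81] (0 swaps)
Pass 3: [14, 38, 42, 59, 81] (0 swaps)

After 3 passes: [14, 38, 42, 59, 81]


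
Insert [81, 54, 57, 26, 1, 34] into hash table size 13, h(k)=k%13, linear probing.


Insert 81: h=3 -> slot 3
Insert 54: h=2 -> slot 2
Insert 57: h=5 -> slot 5
Insert 26: h=0 -> slot 0
Insert 1: h=1 -> slot 1
Insert 34: h=8 -> slot 8

Table: [26, 1, 54, 81, None, 57, None, None, 34, None, None, None, None]


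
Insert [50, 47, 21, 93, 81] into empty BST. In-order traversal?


Insert 50: root
Insert 47: L from 50
Insert 21: L from 50 -> L from 47
Insert 93: R from 50
Insert 81: R from 50 -> L from 93

In-order: [21, 47, 50, 81, 93]


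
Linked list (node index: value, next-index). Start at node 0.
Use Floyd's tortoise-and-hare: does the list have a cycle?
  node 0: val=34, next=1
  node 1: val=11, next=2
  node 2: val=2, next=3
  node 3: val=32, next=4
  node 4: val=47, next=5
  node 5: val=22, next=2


Floyd's tortoise (slow, +1) and hare (fast, +2):
  init: slow=0, fast=0
  step 1: slow=1, fast=2
  step 2: slow=2, fast=4
  step 3: slow=3, fast=2
  step 4: slow=4, fast=4
  slow == fast at node 4: cycle detected

Cycle: yes


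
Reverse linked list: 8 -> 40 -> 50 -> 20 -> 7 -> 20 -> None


Step 1: curr=8, set curr.next=prev(None) | reversed so far: 8
Step 2: curr=40, set curr.next=prev(8) | reversed so far: 40 -> 8
Step 3: curr=50, set curr.next=prev(40) | reversed so far: 50 -> 40 -> 8
Step 4: curr=20, set curr.next=prev(50) | reversed so far: 20 -> 50 -> 40 -> 8
Step 5: curr=7, set curr.next=prev(20) | reversed so far: 7 -> 20 -> 50 -> 40 -> 8
Step 6: curr=20, set curr.next=prev(7) | reversed so far: 20 -> 7 -> 20 -> 50 -> 40 -> 8

20 -> 7 -> 20 -> 50 -> 40 -> 8 -> None


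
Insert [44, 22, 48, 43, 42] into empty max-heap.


Insert 44: [44]
Insert 22: [44, 22]
Insert 48: [48, 22, 44]
Insert 43: [48, 43, 44, 22]
Insert 42: [48, 43, 44, 22, 42]

Final heap: [48, 43, 44, 22, 42]


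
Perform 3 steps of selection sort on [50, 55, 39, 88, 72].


Initial: [50, 55, 39, 88, 72]
Step 1: min=39 at 2
  Swap: [39, 55, 50, 88, 72]
Step 2: min=50 at 2
  Swap: [39, 50, 55, 88, 72]
Step 3: min=55 at 2
  Swap: [39, 50, 55, 88, 72]

After 3 steps: [39, 50, 55, 88, 72]


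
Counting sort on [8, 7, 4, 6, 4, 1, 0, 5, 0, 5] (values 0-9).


Input: [8, 7, 4, 6, 4, 1, 0, 5, 0, 5]
Counts: [2, 1, 0, 0, 2, 2, 1, 1, 1, 0]

Sorted: [0, 0, 1, 4, 4, 5, 5, 6, 7, 8]


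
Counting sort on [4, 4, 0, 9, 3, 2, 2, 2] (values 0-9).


Input: [4, 4, 0, 9, 3, 2, 2, 2]
Counts: [1, 0, 3, 1, 2, 0, 0, 0, 0, 1]

Sorted: [0, 2, 2, 2, 3, 4, 4, 9]


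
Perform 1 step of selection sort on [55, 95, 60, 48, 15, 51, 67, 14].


Initial: [55, 95, 60, 48, 15, 51, 67, 14]
Step 1: min=14 at 7
  Swap: [14, 95, 60, 48, 15, 51, 67, 55]

After 1 step: [14, 95, 60, 48, 15, 51, 67, 55]


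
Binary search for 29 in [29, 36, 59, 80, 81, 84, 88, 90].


Step 1: lo=0, hi=7, mid=3, val=80
Step 2: lo=0, hi=2, mid=1, val=36
Step 3: lo=0, hi=0, mid=0, val=29

Found at index 0


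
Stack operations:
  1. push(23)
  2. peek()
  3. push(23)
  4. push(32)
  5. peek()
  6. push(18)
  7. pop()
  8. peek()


push(23) -> [23]
peek()->23
push(23) -> [23, 23]
push(32) -> [23, 23, 32]
peek()->32
push(18) -> [23, 23, 32, 18]
pop()->18, [23, 23, 32]
peek()->32

Final stack: [23, 23, 32]


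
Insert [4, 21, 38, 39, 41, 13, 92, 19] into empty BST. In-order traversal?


Insert 4: root
Insert 21: R from 4
Insert 38: R from 4 -> R from 21
Insert 39: R from 4 -> R from 21 -> R from 38
Insert 41: R from 4 -> R from 21 -> R from 38 -> R from 39
Insert 13: R from 4 -> L from 21
Insert 92: R from 4 -> R from 21 -> R from 38 -> R from 39 -> R from 41
Insert 19: R from 4 -> L from 21 -> R from 13

In-order: [4, 13, 19, 21, 38, 39, 41, 92]


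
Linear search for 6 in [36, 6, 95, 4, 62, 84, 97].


i=0: 36!=6
i=1: 6==6 found!

Found at 1, 2 comps


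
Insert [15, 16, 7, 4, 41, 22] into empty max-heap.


Insert 15: [15]
Insert 16: [16, 15]
Insert 7: [16, 15, 7]
Insert 4: [16, 15, 7, 4]
Insert 41: [41, 16, 7, 4, 15]
Insert 22: [41, 16, 22, 4, 15, 7]

Final heap: [41, 16, 22, 4, 15, 7]


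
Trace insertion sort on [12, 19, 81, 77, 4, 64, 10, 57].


Initial: [12, 19, 81, 77, 4, 64, 10, 57]
Insert 19: [12, 19, 81, 77, 4, 64, 10, 57]
Insert 81: [12, 19, 81, 77, 4, 64, 10, 57]
Insert 77: [12, 19, 77, 81, 4, 64, 10, 57]
Insert 4: [4, 12, 19, 77, 81, 64, 10, 57]
Insert 64: [4, 12, 19, 64, 77, 81, 10, 57]
Insert 10: [4, 10, 12, 19, 64, 77, 81, 57]
Insert 57: [4, 10, 12, 19, 57, 64, 77, 81]

Sorted: [4, 10, 12, 19, 57, 64, 77, 81]


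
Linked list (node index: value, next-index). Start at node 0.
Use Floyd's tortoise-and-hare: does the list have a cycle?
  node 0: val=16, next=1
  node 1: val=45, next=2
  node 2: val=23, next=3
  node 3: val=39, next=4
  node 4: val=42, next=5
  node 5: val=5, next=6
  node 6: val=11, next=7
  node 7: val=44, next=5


Floyd's tortoise (slow, +1) and hare (fast, +2):
  init: slow=0, fast=0
  step 1: slow=1, fast=2
  step 2: slow=2, fast=4
  step 3: slow=3, fast=6
  step 4: slow=4, fast=5
  step 5: slow=5, fast=7
  step 6: slow=6, fast=6
  slow == fast at node 6: cycle detected

Cycle: yes


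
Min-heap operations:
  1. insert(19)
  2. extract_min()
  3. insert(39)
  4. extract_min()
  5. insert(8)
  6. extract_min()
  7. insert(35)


insert(19) -> [19]
extract_min()->19, []
insert(39) -> [39]
extract_min()->39, []
insert(8) -> [8]
extract_min()->8, []
insert(35) -> [35]

Final heap: [35]


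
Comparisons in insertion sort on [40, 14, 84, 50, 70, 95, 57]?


Algorithm: insertion sort
Input: [40, 14, 84, 50, 70, 95, 57]
Sorted: [14, 40, 50, 57, 70, 84, 95]

11


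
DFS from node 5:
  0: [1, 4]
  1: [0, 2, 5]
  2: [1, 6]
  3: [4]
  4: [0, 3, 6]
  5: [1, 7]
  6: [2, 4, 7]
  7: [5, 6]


Visit 5, push [7, 1]
Visit 1, push [2, 0]
Visit 0, push [4]
Visit 4, push [6, 3]
Visit 3, push []
Visit 6, push [7, 2]
Visit 2, push []
Visit 7, push []

DFS order: [5, 1, 0, 4, 3, 6, 2, 7]


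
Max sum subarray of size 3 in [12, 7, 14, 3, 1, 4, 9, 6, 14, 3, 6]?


[0:3]: 33
[1:4]: 24
[2:5]: 18
[3:6]: 8
[4:7]: 14
[5:8]: 19
[6:9]: 29
[7:10]: 23
[8:11]: 23

Max: 33 at [0:3]


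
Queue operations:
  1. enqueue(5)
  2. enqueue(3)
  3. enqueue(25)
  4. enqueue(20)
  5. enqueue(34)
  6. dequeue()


enqueue(5) -> [5]
enqueue(3) -> [5, 3]
enqueue(25) -> [5, 3, 25]
enqueue(20) -> [5, 3, 25, 20]
enqueue(34) -> [5, 3, 25, 20, 34]
dequeue()->5, [3, 25, 20, 34]

Final queue: [3, 25, 20, 34]


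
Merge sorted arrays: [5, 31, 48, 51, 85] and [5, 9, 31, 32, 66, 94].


Take 5 from A
Take 5 from B
Take 9 from B
Take 31 from A
Take 31 from B
Take 32 from B
Take 48 from A
Take 51 from A
Take 66 from B
Take 85 from A

Merged: [5, 5, 9, 31, 31, 32, 48, 51, 66, 85, 94]


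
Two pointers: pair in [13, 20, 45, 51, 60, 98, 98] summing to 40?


lo=0(13)+hi=6(98)=111
lo=0(13)+hi=5(98)=111
lo=0(13)+hi=4(60)=73
lo=0(13)+hi=3(51)=64
lo=0(13)+hi=2(45)=58
lo=0(13)+hi=1(20)=33

No pair found


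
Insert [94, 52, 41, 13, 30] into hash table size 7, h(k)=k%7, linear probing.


Insert 94: h=3 -> slot 3
Insert 52: h=3, 1 probes -> slot 4
Insert 41: h=6 -> slot 6
Insert 13: h=6, 1 probes -> slot 0
Insert 30: h=2 -> slot 2

Table: [13, None, 30, 94, 52, None, 41]


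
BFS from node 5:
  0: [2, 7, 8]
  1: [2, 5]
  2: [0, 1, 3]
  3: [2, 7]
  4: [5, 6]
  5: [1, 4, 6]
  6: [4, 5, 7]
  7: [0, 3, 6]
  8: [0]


Visit 5, enqueue [1, 4, 6]
Visit 1, enqueue [2]
Visit 4, enqueue []
Visit 6, enqueue [7]
Visit 2, enqueue [0, 3]
Visit 7, enqueue []
Visit 0, enqueue [8]
Visit 3, enqueue []
Visit 8, enqueue []

BFS order: [5, 1, 4, 6, 2, 7, 0, 3, 8]


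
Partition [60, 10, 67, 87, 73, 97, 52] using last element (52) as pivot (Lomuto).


Pivot: 52
  10 <= 52: swap -> [10, 60, 67, 87, 73, 97, 52]
Place pivot at 1: [10, 52, 67, 87, 73, 97, 60]

Partitioned: [10, 52, 67, 87, 73, 97, 60]


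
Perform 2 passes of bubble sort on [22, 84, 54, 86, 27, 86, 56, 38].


Initial: [22, 84, 54, 86, 27, 86, 56, 38]
Pass 1: [22, 54, 84, 27, 86, 56, 38, 86] (4 swaps)
Pass 2: [22, 54, 27, 84, 56, 38, 86, 86] (3 swaps)

After 2 passes: [22, 54, 27, 84, 56, 38, 86, 86]


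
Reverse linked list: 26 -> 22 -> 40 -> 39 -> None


Step 1: curr=26, set curr.next=prev(None) | reversed so far: 26
Step 2: curr=22, set curr.next=prev(26) | reversed so far: 22 -> 26
Step 3: curr=40, set curr.next=prev(22) | reversed so far: 40 -> 22 -> 26
Step 4: curr=39, set curr.next=prev(40) | reversed so far: 39 -> 40 -> 22 -> 26

39 -> 40 -> 22 -> 26 -> None


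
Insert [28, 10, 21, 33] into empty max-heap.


Insert 28: [28]
Insert 10: [28, 10]
Insert 21: [28, 10, 21]
Insert 33: [33, 28, 21, 10]

Final heap: [33, 28, 21, 10]


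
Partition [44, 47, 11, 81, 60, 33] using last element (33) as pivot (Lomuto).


Pivot: 33
  11 <= 33: swap -> [11, 47, 44, 81, 60, 33]
Place pivot at 1: [11, 33, 44, 81, 60, 47]

Partitioned: [11, 33, 44, 81, 60, 47]


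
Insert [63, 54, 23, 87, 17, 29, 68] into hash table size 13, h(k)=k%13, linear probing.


Insert 63: h=11 -> slot 11
Insert 54: h=2 -> slot 2
Insert 23: h=10 -> slot 10
Insert 87: h=9 -> slot 9
Insert 17: h=4 -> slot 4
Insert 29: h=3 -> slot 3
Insert 68: h=3, 2 probes -> slot 5

Table: [None, None, 54, 29, 17, 68, None, None, None, 87, 23, 63, None]


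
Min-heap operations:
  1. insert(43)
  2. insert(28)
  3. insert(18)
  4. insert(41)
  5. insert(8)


insert(43) -> [43]
insert(28) -> [28, 43]
insert(18) -> [18, 43, 28]
insert(41) -> [18, 41, 28, 43]
insert(8) -> [8, 18, 28, 43, 41]

Final heap: [8, 18, 28, 43, 41]


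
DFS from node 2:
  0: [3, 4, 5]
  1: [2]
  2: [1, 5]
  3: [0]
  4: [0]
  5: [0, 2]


Visit 2, push [5, 1]
Visit 1, push []
Visit 5, push [0]
Visit 0, push [4, 3]
Visit 3, push []
Visit 4, push []

DFS order: [2, 1, 5, 0, 3, 4]


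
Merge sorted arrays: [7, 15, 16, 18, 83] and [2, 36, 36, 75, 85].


Take 2 from B
Take 7 from A
Take 15 from A
Take 16 from A
Take 18 from A
Take 36 from B
Take 36 from B
Take 75 from B
Take 83 from A

Merged: [2, 7, 15, 16, 18, 36, 36, 75, 83, 85]


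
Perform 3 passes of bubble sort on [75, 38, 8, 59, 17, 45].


Initial: [75, 38, 8, 59, 17, 45]
Pass 1: [38, 8, 59, 17, 45, 75] (5 swaps)
Pass 2: [8, 38, 17, 45, 59, 75] (3 swaps)
Pass 3: [8, 17, 38, 45, 59, 75] (1 swaps)

After 3 passes: [8, 17, 38, 45, 59, 75]


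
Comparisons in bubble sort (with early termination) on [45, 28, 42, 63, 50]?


Algorithm: bubble sort (with early termination)
Input: [45, 28, 42, 63, 50]
Sorted: [28, 42, 45, 50, 63]

7


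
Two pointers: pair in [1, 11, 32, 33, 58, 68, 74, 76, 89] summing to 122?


lo=0(1)+hi=8(89)=90
lo=1(11)+hi=8(89)=100
lo=2(32)+hi=8(89)=121
lo=3(33)+hi=8(89)=122

Yes: 33+89=122


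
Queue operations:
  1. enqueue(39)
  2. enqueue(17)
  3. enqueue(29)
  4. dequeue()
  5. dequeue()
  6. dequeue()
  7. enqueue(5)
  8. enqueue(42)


enqueue(39) -> [39]
enqueue(17) -> [39, 17]
enqueue(29) -> [39, 17, 29]
dequeue()->39, [17, 29]
dequeue()->17, [29]
dequeue()->29, []
enqueue(5) -> [5]
enqueue(42) -> [5, 42]

Final queue: [5, 42]


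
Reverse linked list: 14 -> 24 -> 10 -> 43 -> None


Step 1: curr=14, set curr.next=prev(None) | reversed so far: 14
Step 2: curr=24, set curr.next=prev(14) | reversed so far: 24 -> 14
Step 3: curr=10, set curr.next=prev(24) | reversed so far: 10 -> 24 -> 14
Step 4: curr=43, set curr.next=prev(10) | reversed so far: 43 -> 10 -> 24 -> 14

43 -> 10 -> 24 -> 14 -> None


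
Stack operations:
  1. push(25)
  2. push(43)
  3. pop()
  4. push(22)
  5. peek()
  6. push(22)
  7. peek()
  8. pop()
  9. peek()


push(25) -> [25]
push(43) -> [25, 43]
pop()->43, [25]
push(22) -> [25, 22]
peek()->22
push(22) -> [25, 22, 22]
peek()->22
pop()->22, [25, 22]
peek()->22

Final stack: [25, 22]


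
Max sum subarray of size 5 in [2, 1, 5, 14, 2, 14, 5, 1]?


[0:5]: 24
[1:6]: 36
[2:7]: 40
[3:8]: 36

Max: 40 at [2:7]


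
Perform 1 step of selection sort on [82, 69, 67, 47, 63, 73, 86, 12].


Initial: [82, 69, 67, 47, 63, 73, 86, 12]
Step 1: min=12 at 7
  Swap: [12, 69, 67, 47, 63, 73, 86, 82]

After 1 step: [12, 69, 67, 47, 63, 73, 86, 82]


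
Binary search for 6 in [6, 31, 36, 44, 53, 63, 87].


Step 1: lo=0, hi=6, mid=3, val=44
Step 2: lo=0, hi=2, mid=1, val=31
Step 3: lo=0, hi=0, mid=0, val=6

Found at index 0


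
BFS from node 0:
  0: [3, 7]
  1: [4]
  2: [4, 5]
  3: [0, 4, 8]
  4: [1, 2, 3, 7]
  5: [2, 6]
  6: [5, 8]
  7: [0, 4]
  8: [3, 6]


Visit 0, enqueue [3, 7]
Visit 3, enqueue [4, 8]
Visit 7, enqueue []
Visit 4, enqueue [1, 2]
Visit 8, enqueue [6]
Visit 1, enqueue []
Visit 2, enqueue [5]
Visit 6, enqueue []
Visit 5, enqueue []

BFS order: [0, 3, 7, 4, 8, 1, 2, 6, 5]


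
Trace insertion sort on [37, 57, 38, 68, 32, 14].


Initial: [37, 57, 38, 68, 32, 14]
Insert 57: [37, 57, 38, 68, 32, 14]
Insert 38: [37, 38, 57, 68, 32, 14]
Insert 68: [37, 38, 57, 68, 32, 14]
Insert 32: [32, 37, 38, 57, 68, 14]
Insert 14: [14, 32, 37, 38, 57, 68]

Sorted: [14, 32, 37, 38, 57, 68]


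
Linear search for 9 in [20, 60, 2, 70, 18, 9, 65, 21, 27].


i=0: 20!=9
i=1: 60!=9
i=2: 2!=9
i=3: 70!=9
i=4: 18!=9
i=5: 9==9 found!

Found at 5, 6 comps


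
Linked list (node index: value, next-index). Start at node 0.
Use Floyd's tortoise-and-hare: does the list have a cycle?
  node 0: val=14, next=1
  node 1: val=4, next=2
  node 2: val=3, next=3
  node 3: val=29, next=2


Floyd's tortoise (slow, +1) and hare (fast, +2):
  init: slow=0, fast=0
  step 1: slow=1, fast=2
  step 2: slow=2, fast=2
  slow == fast at node 2: cycle detected

Cycle: yes


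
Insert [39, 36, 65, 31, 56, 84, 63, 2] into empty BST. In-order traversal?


Insert 39: root
Insert 36: L from 39
Insert 65: R from 39
Insert 31: L from 39 -> L from 36
Insert 56: R from 39 -> L from 65
Insert 84: R from 39 -> R from 65
Insert 63: R from 39 -> L from 65 -> R from 56
Insert 2: L from 39 -> L from 36 -> L from 31

In-order: [2, 31, 36, 39, 56, 63, 65, 84]


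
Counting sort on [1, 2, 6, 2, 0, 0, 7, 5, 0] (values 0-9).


Input: [1, 2, 6, 2, 0, 0, 7, 5, 0]
Counts: [3, 1, 2, 0, 0, 1, 1, 1, 0, 0]

Sorted: [0, 0, 0, 1, 2, 2, 5, 6, 7]


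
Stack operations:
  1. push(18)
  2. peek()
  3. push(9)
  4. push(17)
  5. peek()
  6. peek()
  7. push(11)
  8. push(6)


push(18) -> [18]
peek()->18
push(9) -> [18, 9]
push(17) -> [18, 9, 17]
peek()->17
peek()->17
push(11) -> [18, 9, 17, 11]
push(6) -> [18, 9, 17, 11, 6]

Final stack: [18, 9, 17, 11, 6]


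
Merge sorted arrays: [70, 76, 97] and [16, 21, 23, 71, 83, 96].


Take 16 from B
Take 21 from B
Take 23 from B
Take 70 from A
Take 71 from B
Take 76 from A
Take 83 from B
Take 96 from B

Merged: [16, 21, 23, 70, 71, 76, 83, 96, 97]


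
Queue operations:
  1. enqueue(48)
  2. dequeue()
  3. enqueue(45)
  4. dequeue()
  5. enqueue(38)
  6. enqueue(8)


enqueue(48) -> [48]
dequeue()->48, []
enqueue(45) -> [45]
dequeue()->45, []
enqueue(38) -> [38]
enqueue(8) -> [38, 8]

Final queue: [38, 8]


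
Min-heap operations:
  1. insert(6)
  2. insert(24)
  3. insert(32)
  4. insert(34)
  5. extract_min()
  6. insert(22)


insert(6) -> [6]
insert(24) -> [6, 24]
insert(32) -> [6, 24, 32]
insert(34) -> [6, 24, 32, 34]
extract_min()->6, [24, 34, 32]
insert(22) -> [22, 24, 32, 34]

Final heap: [22, 24, 32, 34]


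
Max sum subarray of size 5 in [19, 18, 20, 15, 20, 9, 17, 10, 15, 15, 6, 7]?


[0:5]: 92
[1:6]: 82
[2:7]: 81
[3:8]: 71
[4:9]: 71
[5:10]: 66
[6:11]: 63
[7:12]: 53

Max: 92 at [0:5]


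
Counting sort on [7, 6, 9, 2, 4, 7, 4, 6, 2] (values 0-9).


Input: [7, 6, 9, 2, 4, 7, 4, 6, 2]
Counts: [0, 0, 2, 0, 2, 0, 2, 2, 0, 1]

Sorted: [2, 2, 4, 4, 6, 6, 7, 7, 9]


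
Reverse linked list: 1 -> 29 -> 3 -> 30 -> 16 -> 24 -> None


Step 1: curr=1, set curr.next=prev(None) | reversed so far: 1
Step 2: curr=29, set curr.next=prev(1) | reversed so far: 29 -> 1
Step 3: curr=3, set curr.next=prev(29) | reversed so far: 3 -> 29 -> 1
Step 4: curr=30, set curr.next=prev(3) | reversed so far: 30 -> 3 -> 29 -> 1
Step 5: curr=16, set curr.next=prev(30) | reversed so far: 16 -> 30 -> 3 -> 29 -> 1
Step 6: curr=24, set curr.next=prev(16) | reversed so far: 24 -> 16 -> 30 -> 3 -> 29 -> 1

24 -> 16 -> 30 -> 3 -> 29 -> 1 -> None


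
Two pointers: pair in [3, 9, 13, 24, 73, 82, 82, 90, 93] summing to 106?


lo=0(3)+hi=8(93)=96
lo=1(9)+hi=8(93)=102
lo=2(13)+hi=8(93)=106

Yes: 13+93=106


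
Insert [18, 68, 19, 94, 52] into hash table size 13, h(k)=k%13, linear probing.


Insert 18: h=5 -> slot 5
Insert 68: h=3 -> slot 3
Insert 19: h=6 -> slot 6
Insert 94: h=3, 1 probes -> slot 4
Insert 52: h=0 -> slot 0

Table: [52, None, None, 68, 94, 18, 19, None, None, None, None, None, None]


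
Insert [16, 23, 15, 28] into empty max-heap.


Insert 16: [16]
Insert 23: [23, 16]
Insert 15: [23, 16, 15]
Insert 28: [28, 23, 15, 16]

Final heap: [28, 23, 15, 16]


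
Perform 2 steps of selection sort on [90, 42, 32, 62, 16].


Initial: [90, 42, 32, 62, 16]
Step 1: min=16 at 4
  Swap: [16, 42, 32, 62, 90]
Step 2: min=32 at 2
  Swap: [16, 32, 42, 62, 90]

After 2 steps: [16, 32, 42, 62, 90]


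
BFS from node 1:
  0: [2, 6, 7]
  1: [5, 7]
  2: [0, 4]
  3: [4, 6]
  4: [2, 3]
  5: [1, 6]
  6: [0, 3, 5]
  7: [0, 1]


Visit 1, enqueue [5, 7]
Visit 5, enqueue [6]
Visit 7, enqueue [0]
Visit 6, enqueue [3]
Visit 0, enqueue [2]
Visit 3, enqueue [4]
Visit 2, enqueue []
Visit 4, enqueue []

BFS order: [1, 5, 7, 6, 0, 3, 2, 4]


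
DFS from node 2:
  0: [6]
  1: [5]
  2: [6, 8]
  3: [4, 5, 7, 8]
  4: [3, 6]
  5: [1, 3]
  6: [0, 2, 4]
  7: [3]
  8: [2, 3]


Visit 2, push [8, 6]
Visit 6, push [4, 0]
Visit 0, push []
Visit 4, push [3]
Visit 3, push [8, 7, 5]
Visit 5, push [1]
Visit 1, push []
Visit 7, push []
Visit 8, push []

DFS order: [2, 6, 0, 4, 3, 5, 1, 7, 8]


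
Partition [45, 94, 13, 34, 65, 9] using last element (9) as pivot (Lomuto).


Pivot: 9
Place pivot at 0: [9, 94, 13, 34, 65, 45]

Partitioned: [9, 94, 13, 34, 65, 45]


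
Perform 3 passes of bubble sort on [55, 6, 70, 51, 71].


Initial: [55, 6, 70, 51, 71]
Pass 1: [6, 55, 51, 70, 71] (2 swaps)
Pass 2: [6, 51, 55, 70, 71] (1 swaps)
Pass 3: [6, 51, 55, 70, 71] (0 swaps)

After 3 passes: [6, 51, 55, 70, 71]


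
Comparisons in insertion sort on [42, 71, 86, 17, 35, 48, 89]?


Algorithm: insertion sort
Input: [42, 71, 86, 17, 35, 48, 89]
Sorted: [17, 35, 42, 48, 71, 86, 89]

13


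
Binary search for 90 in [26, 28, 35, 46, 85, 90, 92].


Step 1: lo=0, hi=6, mid=3, val=46
Step 2: lo=4, hi=6, mid=5, val=90

Found at index 5


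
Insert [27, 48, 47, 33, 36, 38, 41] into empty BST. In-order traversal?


Insert 27: root
Insert 48: R from 27
Insert 47: R from 27 -> L from 48
Insert 33: R from 27 -> L from 48 -> L from 47
Insert 36: R from 27 -> L from 48 -> L from 47 -> R from 33
Insert 38: R from 27 -> L from 48 -> L from 47 -> R from 33 -> R from 36
Insert 41: R from 27 -> L from 48 -> L from 47 -> R from 33 -> R from 36 -> R from 38

In-order: [27, 33, 36, 38, 41, 47, 48]


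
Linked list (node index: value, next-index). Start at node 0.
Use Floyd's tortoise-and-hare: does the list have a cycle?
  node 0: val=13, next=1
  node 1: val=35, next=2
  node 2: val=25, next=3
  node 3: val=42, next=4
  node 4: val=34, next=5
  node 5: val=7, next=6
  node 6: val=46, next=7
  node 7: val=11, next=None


Floyd's tortoise (slow, +1) and hare (fast, +2):
  init: slow=0, fast=0
  step 1: slow=1, fast=2
  step 2: slow=2, fast=4
  step 3: slow=3, fast=6
  step 4: fast 6->7->None, no cycle

Cycle: no


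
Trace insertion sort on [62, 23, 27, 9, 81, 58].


Initial: [62, 23, 27, 9, 81, 58]
Insert 23: [23, 62, 27, 9, 81, 58]
Insert 27: [23, 27, 62, 9, 81, 58]
Insert 9: [9, 23, 27, 62, 81, 58]
Insert 81: [9, 23, 27, 62, 81, 58]
Insert 58: [9, 23, 27, 58, 62, 81]

Sorted: [9, 23, 27, 58, 62, 81]


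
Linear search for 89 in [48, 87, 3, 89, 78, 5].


i=0: 48!=89
i=1: 87!=89
i=2: 3!=89
i=3: 89==89 found!

Found at 3, 4 comps


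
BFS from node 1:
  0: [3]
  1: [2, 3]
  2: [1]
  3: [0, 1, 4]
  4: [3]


Visit 1, enqueue [2, 3]
Visit 2, enqueue []
Visit 3, enqueue [0, 4]
Visit 0, enqueue []
Visit 4, enqueue []

BFS order: [1, 2, 3, 0, 4]


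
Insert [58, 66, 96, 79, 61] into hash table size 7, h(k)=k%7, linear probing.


Insert 58: h=2 -> slot 2
Insert 66: h=3 -> slot 3
Insert 96: h=5 -> slot 5
Insert 79: h=2, 2 probes -> slot 4
Insert 61: h=5, 1 probes -> slot 6

Table: [None, None, 58, 66, 79, 96, 61]


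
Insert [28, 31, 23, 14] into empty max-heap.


Insert 28: [28]
Insert 31: [31, 28]
Insert 23: [31, 28, 23]
Insert 14: [31, 28, 23, 14]

Final heap: [31, 28, 23, 14]


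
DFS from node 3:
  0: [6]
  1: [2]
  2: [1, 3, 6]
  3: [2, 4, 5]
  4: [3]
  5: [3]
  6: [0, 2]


Visit 3, push [5, 4, 2]
Visit 2, push [6, 1]
Visit 1, push []
Visit 6, push [0]
Visit 0, push []
Visit 4, push []
Visit 5, push []

DFS order: [3, 2, 1, 6, 0, 4, 5]


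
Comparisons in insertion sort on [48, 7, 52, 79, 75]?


Algorithm: insertion sort
Input: [48, 7, 52, 79, 75]
Sorted: [7, 48, 52, 75, 79]

5


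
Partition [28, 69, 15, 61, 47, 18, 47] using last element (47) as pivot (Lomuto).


Pivot: 47
  28 <= 47: advance i (no swap)
  15 <= 47: swap -> [28, 15, 69, 61, 47, 18, 47]
  47 <= 47: swap -> [28, 15, 47, 61, 69, 18, 47]
  18 <= 47: swap -> [28, 15, 47, 18, 69, 61, 47]
Place pivot at 4: [28, 15, 47, 18, 47, 61, 69]

Partitioned: [28, 15, 47, 18, 47, 61, 69]


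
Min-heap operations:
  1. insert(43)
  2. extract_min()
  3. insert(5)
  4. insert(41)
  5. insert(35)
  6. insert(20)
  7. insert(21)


insert(43) -> [43]
extract_min()->43, []
insert(5) -> [5]
insert(41) -> [5, 41]
insert(35) -> [5, 41, 35]
insert(20) -> [5, 20, 35, 41]
insert(21) -> [5, 20, 35, 41, 21]

Final heap: [5, 20, 35, 41, 21]


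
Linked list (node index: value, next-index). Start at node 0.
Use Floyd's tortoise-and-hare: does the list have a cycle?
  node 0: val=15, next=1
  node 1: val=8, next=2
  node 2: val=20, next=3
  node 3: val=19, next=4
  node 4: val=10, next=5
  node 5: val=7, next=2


Floyd's tortoise (slow, +1) and hare (fast, +2):
  init: slow=0, fast=0
  step 1: slow=1, fast=2
  step 2: slow=2, fast=4
  step 3: slow=3, fast=2
  step 4: slow=4, fast=4
  slow == fast at node 4: cycle detected

Cycle: yes


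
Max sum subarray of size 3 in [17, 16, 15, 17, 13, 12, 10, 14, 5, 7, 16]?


[0:3]: 48
[1:4]: 48
[2:5]: 45
[3:6]: 42
[4:7]: 35
[5:8]: 36
[6:9]: 29
[7:10]: 26
[8:11]: 28

Max: 48 at [0:3]


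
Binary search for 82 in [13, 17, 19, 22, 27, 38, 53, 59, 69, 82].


Step 1: lo=0, hi=9, mid=4, val=27
Step 2: lo=5, hi=9, mid=7, val=59
Step 3: lo=8, hi=9, mid=8, val=69
Step 4: lo=9, hi=9, mid=9, val=82

Found at index 9


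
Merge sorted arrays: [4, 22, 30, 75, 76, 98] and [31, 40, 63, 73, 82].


Take 4 from A
Take 22 from A
Take 30 from A
Take 31 from B
Take 40 from B
Take 63 from B
Take 73 from B
Take 75 from A
Take 76 from A
Take 82 from B

Merged: [4, 22, 30, 31, 40, 63, 73, 75, 76, 82, 98]


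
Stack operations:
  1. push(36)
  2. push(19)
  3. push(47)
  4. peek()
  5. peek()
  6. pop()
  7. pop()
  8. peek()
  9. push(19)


push(36) -> [36]
push(19) -> [36, 19]
push(47) -> [36, 19, 47]
peek()->47
peek()->47
pop()->47, [36, 19]
pop()->19, [36]
peek()->36
push(19) -> [36, 19]

Final stack: [36, 19]


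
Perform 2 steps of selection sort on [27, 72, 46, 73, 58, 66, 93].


Initial: [27, 72, 46, 73, 58, 66, 93]
Step 1: min=27 at 0
  Swap: [27, 72, 46, 73, 58, 66, 93]
Step 2: min=46 at 2
  Swap: [27, 46, 72, 73, 58, 66, 93]

After 2 steps: [27, 46, 72, 73, 58, 66, 93]


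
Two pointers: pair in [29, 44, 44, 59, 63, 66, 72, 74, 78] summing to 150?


lo=0(29)+hi=8(78)=107
lo=1(44)+hi=8(78)=122
lo=2(44)+hi=8(78)=122
lo=3(59)+hi=8(78)=137
lo=4(63)+hi=8(78)=141
lo=5(66)+hi=8(78)=144
lo=6(72)+hi=8(78)=150

Yes: 72+78=150


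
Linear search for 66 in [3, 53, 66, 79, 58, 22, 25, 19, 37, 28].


i=0: 3!=66
i=1: 53!=66
i=2: 66==66 found!

Found at 2, 3 comps


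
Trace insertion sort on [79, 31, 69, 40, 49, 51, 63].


Initial: [79, 31, 69, 40, 49, 51, 63]
Insert 31: [31, 79, 69, 40, 49, 51, 63]
Insert 69: [31, 69, 79, 40, 49, 51, 63]
Insert 40: [31, 40, 69, 79, 49, 51, 63]
Insert 49: [31, 40, 49, 69, 79, 51, 63]
Insert 51: [31, 40, 49, 51, 69, 79, 63]
Insert 63: [31, 40, 49, 51, 63, 69, 79]

Sorted: [31, 40, 49, 51, 63, 69, 79]


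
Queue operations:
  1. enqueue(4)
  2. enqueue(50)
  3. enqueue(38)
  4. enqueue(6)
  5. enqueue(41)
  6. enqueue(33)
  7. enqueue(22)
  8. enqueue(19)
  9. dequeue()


enqueue(4) -> [4]
enqueue(50) -> [4, 50]
enqueue(38) -> [4, 50, 38]
enqueue(6) -> [4, 50, 38, 6]
enqueue(41) -> [4, 50, 38, 6, 41]
enqueue(33) -> [4, 50, 38, 6, 41, 33]
enqueue(22) -> [4, 50, 38, 6, 41, 33, 22]
enqueue(19) -> [4, 50, 38, 6, 41, 33, 22, 19]
dequeue()->4, [50, 38, 6, 41, 33, 22, 19]

Final queue: [50, 38, 6, 41, 33, 22, 19]


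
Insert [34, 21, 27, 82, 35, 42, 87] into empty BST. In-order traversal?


Insert 34: root
Insert 21: L from 34
Insert 27: L from 34 -> R from 21
Insert 82: R from 34
Insert 35: R from 34 -> L from 82
Insert 42: R from 34 -> L from 82 -> R from 35
Insert 87: R from 34 -> R from 82

In-order: [21, 27, 34, 35, 42, 82, 87]


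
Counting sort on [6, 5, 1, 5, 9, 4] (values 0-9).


Input: [6, 5, 1, 5, 9, 4]
Counts: [0, 1, 0, 0, 1, 2, 1, 0, 0, 1]

Sorted: [1, 4, 5, 5, 6, 9]


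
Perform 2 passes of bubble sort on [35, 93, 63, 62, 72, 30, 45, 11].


Initial: [35, 93, 63, 62, 72, 30, 45, 11]
Pass 1: [35, 63, 62, 72, 30, 45, 11, 93] (6 swaps)
Pass 2: [35, 62, 63, 30, 45, 11, 72, 93] (4 swaps)

After 2 passes: [35, 62, 63, 30, 45, 11, 72, 93]


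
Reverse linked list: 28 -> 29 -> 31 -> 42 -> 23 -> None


Step 1: curr=28, set curr.next=prev(None) | reversed so far: 28
Step 2: curr=29, set curr.next=prev(28) | reversed so far: 29 -> 28
Step 3: curr=31, set curr.next=prev(29) | reversed so far: 31 -> 29 -> 28
Step 4: curr=42, set curr.next=prev(31) | reversed so far: 42 -> 31 -> 29 -> 28
Step 5: curr=23, set curr.next=prev(42) | reversed so far: 23 -> 42 -> 31 -> 29 -> 28

23 -> 42 -> 31 -> 29 -> 28 -> None


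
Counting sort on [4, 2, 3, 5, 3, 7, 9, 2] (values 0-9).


Input: [4, 2, 3, 5, 3, 7, 9, 2]
Counts: [0, 0, 2, 2, 1, 1, 0, 1, 0, 1]

Sorted: [2, 2, 3, 3, 4, 5, 7, 9]


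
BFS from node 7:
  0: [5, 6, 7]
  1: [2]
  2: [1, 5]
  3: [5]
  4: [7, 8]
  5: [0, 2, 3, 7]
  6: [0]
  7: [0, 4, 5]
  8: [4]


Visit 7, enqueue [0, 4, 5]
Visit 0, enqueue [6]
Visit 4, enqueue [8]
Visit 5, enqueue [2, 3]
Visit 6, enqueue []
Visit 8, enqueue []
Visit 2, enqueue [1]
Visit 3, enqueue []
Visit 1, enqueue []

BFS order: [7, 0, 4, 5, 6, 8, 2, 3, 1]


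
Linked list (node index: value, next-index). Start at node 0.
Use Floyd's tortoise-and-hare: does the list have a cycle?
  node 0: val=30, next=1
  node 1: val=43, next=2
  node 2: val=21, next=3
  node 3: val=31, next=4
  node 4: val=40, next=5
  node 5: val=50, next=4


Floyd's tortoise (slow, +1) and hare (fast, +2):
  init: slow=0, fast=0
  step 1: slow=1, fast=2
  step 2: slow=2, fast=4
  step 3: slow=3, fast=4
  step 4: slow=4, fast=4
  slow == fast at node 4: cycle detected

Cycle: yes


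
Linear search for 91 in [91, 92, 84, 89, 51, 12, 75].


i=0: 91==91 found!

Found at 0, 1 comps


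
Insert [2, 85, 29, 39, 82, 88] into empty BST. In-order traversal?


Insert 2: root
Insert 85: R from 2
Insert 29: R from 2 -> L from 85
Insert 39: R from 2 -> L from 85 -> R from 29
Insert 82: R from 2 -> L from 85 -> R from 29 -> R from 39
Insert 88: R from 2 -> R from 85

In-order: [2, 29, 39, 82, 85, 88]
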